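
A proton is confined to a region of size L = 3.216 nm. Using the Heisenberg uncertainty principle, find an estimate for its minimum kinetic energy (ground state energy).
501.559 neV

Using the uncertainty principle to estimate ground state energy:

1. The position uncertainty is approximately the confinement size:
   Δx ≈ L = 3.216e-09 m

2. From ΔxΔp ≥ ℏ/2, the minimum momentum uncertainty is:
   Δp ≈ ℏ/(2L) = 1.640e-26 kg·m/s

3. The kinetic energy is approximately:
   KE ≈ (Δp)²/(2m) = (1.640e-26)²/(2 × 1.673e-27 kg)
   KE ≈ 8.036e-26 J = 501.559 neV

This is an order-of-magnitude estimate of the ground state energy.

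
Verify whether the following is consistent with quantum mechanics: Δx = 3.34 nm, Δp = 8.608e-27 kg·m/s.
No, it violates the uncertainty principle (impossible measurement).

Calculate the product ΔxΔp:
ΔxΔp = (3.340e-09 m) × (8.608e-27 kg·m/s)
ΔxΔp = 2.875e-35 J·s

Compare to the minimum allowed value ℏ/2:
ℏ/2 = 5.273e-35 J·s

Since ΔxΔp = 2.875e-35 J·s < 5.273e-35 J·s = ℏ/2,
the measurement violates the uncertainty principle.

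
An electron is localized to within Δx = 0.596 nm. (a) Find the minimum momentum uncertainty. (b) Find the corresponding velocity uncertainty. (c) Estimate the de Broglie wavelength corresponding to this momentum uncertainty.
(a) Δp_min = 8.847 × 10^-26 kg·m/s
(b) Δv_min = 97.120 km/s
(c) λ_dB = 7.490 nm

Step-by-step:

(a) From the uncertainty principle:
Δp_min = ℏ/(2Δx) = (1.055e-34 J·s)/(2 × 5.960e-10 m) = 8.847e-26 kg·m/s

(b) The velocity uncertainty:
Δv = Δp/m = (8.847e-26 kg·m/s)/(9.109e-31 kg) = 9.712e+04 m/s = 97.120 km/s

(c) The de Broglie wavelength for this momentum:
λ = h/p = (6.626e-34 J·s)/(8.847e-26 kg·m/s) = 7.490e-09 m = 7.490 nm

Note: The de Broglie wavelength is comparable to the localization size, as expected from wave-particle duality.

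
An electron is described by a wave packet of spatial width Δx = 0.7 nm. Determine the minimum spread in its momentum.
7.533 × 10^-26 kg·m/s

For a wave packet, the spatial width Δx and momentum spread Δp are related by the uncertainty principle:
ΔxΔp ≥ ℏ/2

The minimum momentum spread is:
Δp_min = ℏ/(2Δx)
Δp_min = (1.055e-34 J·s) / (2 × 7.000e-10 m)
Δp_min = 7.533e-26 kg·m/s

A wave packet cannot have both a well-defined position and well-defined momentum.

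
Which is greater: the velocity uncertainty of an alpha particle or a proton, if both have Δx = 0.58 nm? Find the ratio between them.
The proton has the larger minimum velocity uncertainty, by a ratio of 4.0.

For both particles, Δp_min = ℏ/(2Δx) = 9.091e-26 kg·m/s (same for both).

The velocity uncertainty is Δv = Δp/m:
- alpha particle: Δv = 9.091e-26 / 6.645e-27 = 1.368e+01 m/s = 13.682 m/s
- proton: Δv = 9.091e-26 / 1.673e-27 = 5.435e+01 m/s = 54.353 m/s

Ratio: 5.435e+01 / 1.368e+01 = 4.0

The lighter particle has larger velocity uncertainty because Δv ∝ 1/m.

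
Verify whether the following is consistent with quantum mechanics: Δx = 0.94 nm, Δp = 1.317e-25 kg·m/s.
Yes, it satisfies the uncertainty principle.

Calculate the product ΔxΔp:
ΔxΔp = (9.400e-10 m) × (1.317e-25 kg·m/s)
ΔxΔp = 1.238e-34 J·s

Compare to the minimum allowed value ℏ/2:
ℏ/2 = 5.273e-35 J·s

Since ΔxΔp = 1.238e-34 J·s ≥ 5.273e-35 J·s = ℏ/2,
the measurement satisfies the uncertainty principle.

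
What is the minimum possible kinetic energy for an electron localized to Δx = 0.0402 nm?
5.894 eV

Localizing a particle requires giving it sufficient momentum uncertainty:

1. From uncertainty principle: Δp ≥ ℏ/(2Δx)
   Δp_min = (1.055e-34 J·s) / (2 × 4.020e-11 m)
   Δp_min = 1.312e-24 kg·m/s

2. This momentum uncertainty corresponds to kinetic energy:
   KE ≈ (Δp)²/(2m) = (1.312e-24)²/(2 × 9.109e-31 kg)
   KE = 9.443e-19 J = 5.894 eV

Tighter localization requires more energy.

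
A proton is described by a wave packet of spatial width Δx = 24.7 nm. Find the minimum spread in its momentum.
2.135 × 10^-27 kg·m/s

For a wave packet, the spatial width Δx and momentum spread Δp are related by the uncertainty principle:
ΔxΔp ≥ ℏ/2

The minimum momentum spread is:
Δp_min = ℏ/(2Δx)
Δp_min = (1.055e-34 J·s) / (2 × 2.470e-08 m)
Δp_min = 2.135e-27 kg·m/s

A wave packet cannot have both a well-defined position and well-defined momentum.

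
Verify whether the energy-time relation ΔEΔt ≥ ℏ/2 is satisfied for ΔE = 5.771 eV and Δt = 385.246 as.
Yes, it satisfies the uncertainty relation.

Calculate the product ΔEΔt:
ΔE = 5.771 eV = 9.246e-19 J
ΔEΔt = (9.246e-19 J) × (3.852e-16 s)
ΔEΔt = 3.562e-34 J·s

Compare to the minimum allowed value ℏ/2:
ℏ/2 = 5.273e-35 J·s

Since ΔEΔt = 3.562e-34 J·s ≥ 5.273e-35 J·s = ℏ/2,
this satisfies the uncertainty relation.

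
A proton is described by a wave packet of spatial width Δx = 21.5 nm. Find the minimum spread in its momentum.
2.452 × 10^-27 kg·m/s

For a wave packet, the spatial width Δx and momentum spread Δp are related by the uncertainty principle:
ΔxΔp ≥ ℏ/2

The minimum momentum spread is:
Δp_min = ℏ/(2Δx)
Δp_min = (1.055e-34 J·s) / (2 × 2.150e-08 m)
Δp_min = 2.452e-27 kg·m/s

A wave packet cannot have both a well-defined position and well-defined momentum.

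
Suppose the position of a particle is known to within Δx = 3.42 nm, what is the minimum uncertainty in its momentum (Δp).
1.542 × 10^-26 kg·m/s

Using the Heisenberg uncertainty principle:
ΔxΔp ≥ ℏ/2

The minimum uncertainty in momentum is:
Δp_min = ℏ/(2Δx)
Δp_min = (1.055e-34 J·s) / (2 × 3.420e-09 m)
Δp_min = 1.542e-26 kg·m/s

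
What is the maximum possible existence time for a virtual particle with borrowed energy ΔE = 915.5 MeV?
3.595 × 10^-25 s

Using the energy-time uncertainty principle:
ΔEΔt ≥ ℏ/2

For a virtual particle borrowing energy ΔE, the maximum lifetime is:
Δt_max = ℏ/(2ΔE)

Converting energy:
ΔE = 915.5 MeV = 1.467e-10 J

Δt_max = (1.055e-34 J·s) / (2 × 1.467e-10 J)
Δt_max = 3.595e-25 s = 3.595 × 10^-25 s

Virtual particles with higher borrowed energy exist for shorter times.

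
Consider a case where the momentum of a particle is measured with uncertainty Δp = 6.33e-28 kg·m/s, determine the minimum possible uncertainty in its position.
83.300 nm

Using the Heisenberg uncertainty principle:
ΔxΔp ≥ ℏ/2

The minimum uncertainty in position is:
Δx_min = ℏ/(2Δp)
Δx_min = (1.055e-34 J·s) / (2 × 6.330e-28 kg·m/s)
Δx_min = 8.330e-08 m = 83.300 nm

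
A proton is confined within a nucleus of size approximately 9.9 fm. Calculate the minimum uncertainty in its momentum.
5.326 × 10^-21 kg·m/s

Using the Heisenberg uncertainty principle:
ΔxΔp ≥ ℏ/2

With Δx ≈ L = 9.900e-15 m (the confinement size):
Δp_min = ℏ/(2Δx)
Δp_min = (1.055e-34 J·s) / (2 × 9.900e-15 m)
Δp_min = 5.326e-21 kg·m/s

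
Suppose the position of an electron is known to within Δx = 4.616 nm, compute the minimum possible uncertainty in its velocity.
12.540 km/s

Using the Heisenberg uncertainty principle and Δp = mΔv:
ΔxΔp ≥ ℏ/2
Δx(mΔv) ≥ ℏ/2

The minimum uncertainty in velocity is:
Δv_min = ℏ/(2mΔx)
Δv_min = (1.055e-34 J·s) / (2 × 9.109e-31 kg × 4.616e-09 m)
Δv_min = 1.254e+04 m/s = 12.540 km/s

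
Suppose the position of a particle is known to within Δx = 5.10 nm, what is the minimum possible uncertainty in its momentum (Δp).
1.034 × 10^-26 kg·m/s

Using the Heisenberg uncertainty principle:
ΔxΔp ≥ ℏ/2

The minimum uncertainty in momentum is:
Δp_min = ℏ/(2Δx)
Δp_min = (1.055e-34 J·s) / (2 × 5.100e-09 m)
Δp_min = 1.034e-26 kg·m/s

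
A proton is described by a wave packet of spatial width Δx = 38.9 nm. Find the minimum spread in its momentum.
1.355 × 10^-27 kg·m/s

For a wave packet, the spatial width Δx and momentum spread Δp are related by the uncertainty principle:
ΔxΔp ≥ ℏ/2

The minimum momentum spread is:
Δp_min = ℏ/(2Δx)
Δp_min = (1.055e-34 J·s) / (2 × 3.890e-08 m)
Δp_min = 1.355e-27 kg·m/s

A wave packet cannot have both a well-defined position and well-defined momentum.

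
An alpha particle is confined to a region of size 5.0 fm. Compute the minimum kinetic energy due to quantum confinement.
52.232 keV

Using the uncertainty principle:

1. Position uncertainty: Δx ≈ 5.000e-15 m
2. Minimum momentum uncertainty: Δp = ℏ/(2Δx) = 1.055e-20 kg·m/s
3. Minimum kinetic energy:
   KE = (Δp)²/(2m) = (1.055e-20)²/(2 × 6.645e-27 kg)
   KE = 8.369e-15 J = 52.232 keV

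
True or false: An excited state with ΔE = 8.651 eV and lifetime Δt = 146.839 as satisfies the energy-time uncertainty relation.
Yes, it satisfies the uncertainty relation.

Calculate the product ΔEΔt:
ΔE = 8.651 eV = 1.386e-18 J
ΔEΔt = (1.386e-18 J) × (1.468e-16 s)
ΔEΔt = 2.035e-34 J·s

Compare to the minimum allowed value ℏ/2:
ℏ/2 = 5.273e-35 J·s

Since ΔEΔt = 2.035e-34 J·s ≥ 5.273e-35 J·s = ℏ/2,
this satisfies the uncertainty relation.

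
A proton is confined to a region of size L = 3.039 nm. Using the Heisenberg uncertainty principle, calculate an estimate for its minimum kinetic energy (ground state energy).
561.685 neV

Using the uncertainty principle to estimate ground state energy:

1. The position uncertainty is approximately the confinement size:
   Δx ≈ L = 3.039e-09 m

2. From ΔxΔp ≥ ℏ/2, the minimum momentum uncertainty is:
   Δp ≈ ℏ/(2L) = 1.735e-26 kg·m/s

3. The kinetic energy is approximately:
   KE ≈ (Δp)²/(2m) = (1.735e-26)²/(2 × 1.673e-27 kg)
   KE ≈ 8.999e-26 J = 561.685 neV

This is an order-of-magnitude estimate of the ground state energy.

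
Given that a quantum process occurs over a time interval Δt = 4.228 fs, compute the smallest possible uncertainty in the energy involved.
77.840 meV

Using the energy-time uncertainty principle:
ΔEΔt ≥ ℏ/2

The minimum uncertainty in energy is:
ΔE_min = ℏ/(2Δt)
ΔE_min = (1.055e-34 J·s) / (2 × 4.228e-15 s)
ΔE_min = 1.247e-20 J = 77.840 meV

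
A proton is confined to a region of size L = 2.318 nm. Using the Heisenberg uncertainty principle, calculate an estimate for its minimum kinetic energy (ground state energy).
965.444 neV

Using the uncertainty principle to estimate ground state energy:

1. The position uncertainty is approximately the confinement size:
   Δx ≈ L = 2.318e-09 m

2. From ΔxΔp ≥ ℏ/2, the minimum momentum uncertainty is:
   Δp ≈ ℏ/(2L) = 2.275e-26 kg·m/s

3. The kinetic energy is approximately:
   KE ≈ (Δp)²/(2m) = (2.275e-26)²/(2 × 1.673e-27 kg)
   KE ≈ 1.547e-25 J = 965.444 neV

This is an order-of-magnitude estimate of the ground state energy.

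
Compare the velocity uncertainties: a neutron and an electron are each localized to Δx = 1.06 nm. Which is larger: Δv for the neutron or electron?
The electron has the larger minimum velocity uncertainty, by a ratio of 1838.7.

For both particles, Δp_min = ℏ/(2Δx) = 4.974e-26 kg·m/s (same for both).

The velocity uncertainty is Δv = Δp/m:
- neutron: Δv = 4.974e-26 / 1.675e-27 = 2.970e+01 m/s = 29.699 m/s
- electron: Δv = 4.974e-26 / 9.109e-31 = 5.461e+04 m/s = 54.607 km/s

Ratio: 5.461e+04 / 2.970e+01 = 1838.7

The lighter particle has larger velocity uncertainty because Δv ∝ 1/m.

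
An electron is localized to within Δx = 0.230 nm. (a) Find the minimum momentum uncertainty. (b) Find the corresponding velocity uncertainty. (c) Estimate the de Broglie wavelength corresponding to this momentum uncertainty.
(a) Δp_min = 2.293 × 10^-25 kg·m/s
(b) Δv_min = 251.669 km/s
(c) λ_dB = 2.890 nm

Step-by-step:

(a) From the uncertainty principle:
Δp_min = ℏ/(2Δx) = (1.055e-34 J·s)/(2 × 2.300e-10 m) = 2.293e-25 kg·m/s

(b) The velocity uncertainty:
Δv = Δp/m = (2.293e-25 kg·m/s)/(9.109e-31 kg) = 2.517e+05 m/s = 251.669 km/s

(c) The de Broglie wavelength for this momentum:
λ = h/p = (6.626e-34 J·s)/(2.293e-25 kg·m/s) = 2.890e-09 m = 2.890 nm

Note: The de Broglie wavelength is comparable to the localization size, as expected from wave-particle duality.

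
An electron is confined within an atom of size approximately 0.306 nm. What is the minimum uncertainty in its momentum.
1.723 × 10^-25 kg·m/s

Using the Heisenberg uncertainty principle:
ΔxΔp ≥ ℏ/2

With Δx ≈ L = 3.060e-10 m (the confinement size):
Δp_min = ℏ/(2Δx)
Δp_min = (1.055e-34 J·s) / (2 × 3.060e-10 m)
Δp_min = 1.723e-25 kg·m/s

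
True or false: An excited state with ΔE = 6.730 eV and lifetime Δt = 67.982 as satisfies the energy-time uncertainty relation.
Yes, it satisfies the uncertainty relation.

Calculate the product ΔEΔt:
ΔE = 6.730 eV = 1.078e-18 J
ΔEΔt = (1.078e-18 J) × (6.798e-17 s)
ΔEΔt = 7.330e-35 J·s

Compare to the minimum allowed value ℏ/2:
ℏ/2 = 5.273e-35 J·s

Since ΔEΔt = 7.330e-35 J·s ≥ 5.273e-35 J·s = ℏ/2,
this satisfies the uncertainty relation.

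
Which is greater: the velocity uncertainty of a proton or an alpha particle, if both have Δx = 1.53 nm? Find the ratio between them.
The proton has the larger minimum velocity uncertainty, by a ratio of 4.0.

For both particles, Δp_min = ℏ/(2Δx) = 3.446e-26 kg·m/s (same for both).

The velocity uncertainty is Δv = Δp/m:
- proton: Δv = 3.446e-26 / 1.673e-27 = 2.060e+01 m/s = 20.604 m/s
- alpha particle: Δv = 3.446e-26 / 6.645e-27 = 5.187e+00 m/s = 5.187 m/s

Ratio: 2.060e+01 / 5.187e+00 = 4.0

The lighter particle has larger velocity uncertainty because Δv ∝ 1/m.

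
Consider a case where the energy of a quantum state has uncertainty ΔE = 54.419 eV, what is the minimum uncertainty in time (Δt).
6.048 as

Using the energy-time uncertainty principle:
ΔEΔt ≥ ℏ/2

The minimum uncertainty in time is:
Δt_min = ℏ/(2ΔE)
Δt_min = (1.055e-34 J·s) / (2 × 8.719e-18 J)
Δt_min = 6.048e-18 s = 6.048 as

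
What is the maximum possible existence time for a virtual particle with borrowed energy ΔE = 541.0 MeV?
6.083 × 10^-25 s

Using the energy-time uncertainty principle:
ΔEΔt ≥ ℏ/2

For a virtual particle borrowing energy ΔE, the maximum lifetime is:
Δt_max = ℏ/(2ΔE)

Converting energy:
ΔE = 541.0 MeV = 8.668e-11 J

Δt_max = (1.055e-34 J·s) / (2 × 8.668e-11 J)
Δt_max = 6.083e-25 s = 6.083 × 10^-25 s

Virtual particles with higher borrowed energy exist for shorter times.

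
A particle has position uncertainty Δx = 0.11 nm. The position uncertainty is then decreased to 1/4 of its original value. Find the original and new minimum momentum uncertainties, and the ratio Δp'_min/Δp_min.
Original Δp_min = 4.794 × 10^-25 kg·m/s; new Δp'_min = 1.917 × 10^-24 kg·m/s; ratio Δp'_min/Δp_min = 4.

From the uncertainty principle ΔxΔp ≥ ℏ/2, the minimum momentum uncertainty is Δp_min = ℏ/(2Δx).

Original (Δx = 0.11 nm = 1.100e-10 m):
Δp_min = (1.055e-34 J·s)/(2 × 1.100e-10 m) = 4.794e-25 kg·m/s

When Δx → (1/4)Δx:
Δp'_min = ℏ/(2 × (1/4)Δx) = 4 × ℏ/(2Δx) = 4 × Δp_min
Δp'_min = 4 × 4.794e-25 kg·m/s = 1.917e-24 kg·m/s

Since Δp_min ∝ 1/Δx, when Δx is decreased to 1/4 of its original value, Δp_min increases to 4 times its original value.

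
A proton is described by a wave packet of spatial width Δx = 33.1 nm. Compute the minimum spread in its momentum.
1.593 × 10^-27 kg·m/s

For a wave packet, the spatial width Δx and momentum spread Δp are related by the uncertainty principle:
ΔxΔp ≥ ℏ/2

The minimum momentum spread is:
Δp_min = ℏ/(2Δx)
Δp_min = (1.055e-34 J·s) / (2 × 3.310e-08 m)
Δp_min = 1.593e-27 kg·m/s

A wave packet cannot have both a well-defined position and well-defined momentum.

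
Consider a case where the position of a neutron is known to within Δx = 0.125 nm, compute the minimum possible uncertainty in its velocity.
251.849 m/s

Using the Heisenberg uncertainty principle and Δp = mΔv:
ΔxΔp ≥ ℏ/2
Δx(mΔv) ≥ ℏ/2

The minimum uncertainty in velocity is:
Δv_min = ℏ/(2mΔx)
Δv_min = (1.055e-34 J·s) / (2 × 1.675e-27 kg × 1.250e-10 m)
Δv_min = 2.518e+02 m/s = 251.849 m/s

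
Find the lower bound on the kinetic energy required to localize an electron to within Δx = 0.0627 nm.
2.423 eV

Localizing a particle requires giving it sufficient momentum uncertainty:

1. From uncertainty principle: Δp ≥ ℏ/(2Δx)
   Δp_min = (1.055e-34 J·s) / (2 × 6.270e-11 m)
   Δp_min = 8.410e-25 kg·m/s

2. This momentum uncertainty corresponds to kinetic energy:
   KE ≈ (Δp)²/(2m) = (8.410e-25)²/(2 × 9.109e-31 kg)
   KE = 3.882e-19 J = 2.423 eV

Tighter localization requires more energy.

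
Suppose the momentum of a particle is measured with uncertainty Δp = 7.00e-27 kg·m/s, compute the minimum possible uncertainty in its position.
7.533 nm

Using the Heisenberg uncertainty principle:
ΔxΔp ≥ ℏ/2

The minimum uncertainty in position is:
Δx_min = ℏ/(2Δp)
Δx_min = (1.055e-34 J·s) / (2 × 7.000e-27 kg·m/s)
Δx_min = 7.533e-09 m = 7.533 nm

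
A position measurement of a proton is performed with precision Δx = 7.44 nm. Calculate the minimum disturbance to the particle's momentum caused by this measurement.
7.087 × 10^-27 kg·m/s

The uncertainty principle implies that measuring position disturbs momentum:
ΔxΔp ≥ ℏ/2

When we measure position with precision Δx, we necessarily introduce a momentum uncertainty:
Δp ≥ ℏ/(2Δx)
Δp_min = (1.055e-34 J·s) / (2 × 7.440e-09 m)
Δp_min = 7.087e-27 kg·m/s

The more precisely we measure position, the greater the momentum disturbance.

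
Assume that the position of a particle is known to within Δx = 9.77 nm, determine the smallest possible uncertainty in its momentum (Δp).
5.397 × 10^-27 kg·m/s

Using the Heisenberg uncertainty principle:
ΔxΔp ≥ ℏ/2

The minimum uncertainty in momentum is:
Δp_min = ℏ/(2Δx)
Δp_min = (1.055e-34 J·s) / (2 × 9.770e-09 m)
Δp_min = 5.397e-27 kg·m/s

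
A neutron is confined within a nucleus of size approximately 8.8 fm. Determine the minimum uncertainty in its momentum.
5.992 × 10^-21 kg·m/s

Using the Heisenberg uncertainty principle:
ΔxΔp ≥ ℏ/2

With Δx ≈ L = 8.800e-15 m (the confinement size):
Δp_min = ℏ/(2Δx)
Δp_min = (1.055e-34 J·s) / (2 × 8.800e-15 m)
Δp_min = 5.992e-21 kg·m/s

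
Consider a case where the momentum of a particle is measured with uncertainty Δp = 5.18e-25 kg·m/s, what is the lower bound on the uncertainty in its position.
101.793 pm

Using the Heisenberg uncertainty principle:
ΔxΔp ≥ ℏ/2

The minimum uncertainty in position is:
Δx_min = ℏ/(2Δp)
Δx_min = (1.055e-34 J·s) / (2 × 5.180e-25 kg·m/s)
Δx_min = 1.018e-10 m = 101.793 pm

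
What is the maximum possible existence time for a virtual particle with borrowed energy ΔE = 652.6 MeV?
5.043 × 10^-25 s

Using the energy-time uncertainty principle:
ΔEΔt ≥ ℏ/2

For a virtual particle borrowing energy ΔE, the maximum lifetime is:
Δt_max = ℏ/(2ΔE)

Converting energy:
ΔE = 652.6 MeV = 1.046e-10 J

Δt_max = (1.055e-34 J·s) / (2 × 1.046e-10 J)
Δt_max = 5.043e-25 s = 5.043 × 10^-25 s

Virtual particles with higher borrowed energy exist for shorter times.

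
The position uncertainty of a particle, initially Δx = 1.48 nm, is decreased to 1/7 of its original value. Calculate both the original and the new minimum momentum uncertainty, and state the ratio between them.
Original Δp_min = 3.563 × 10^-26 kg·m/s; new Δp'_min = 2.494 × 10^-25 kg·m/s; ratio Δp'_min/Δp_min = 7.

From the uncertainty principle ΔxΔp ≥ ℏ/2, the minimum momentum uncertainty is Δp_min = ℏ/(2Δx).

Original (Δx = 1.48 nm = 1.480e-09 m):
Δp_min = (1.055e-34 J·s)/(2 × 1.480e-09 m) = 3.563e-26 kg·m/s

When Δx → (1/7)Δx:
Δp'_min = ℏ/(2 × (1/7)Δx) = 7 × ℏ/(2Δx) = 7 × Δp_min
Δp'_min = 7 × 3.563e-26 kg·m/s = 2.494e-25 kg·m/s

Since Δp_min ∝ 1/Δx, when Δx is decreased to 1/7 of its original value, Δp_min increases to 7 times its original value.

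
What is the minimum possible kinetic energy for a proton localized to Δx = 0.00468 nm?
236.844 meV

Localizing a particle requires giving it sufficient momentum uncertainty:

1. From uncertainty principle: Δp ≥ ℏ/(2Δx)
   Δp_min = (1.055e-34 J·s) / (2 × 4.680e-12 m)
   Δp_min = 1.127e-23 kg·m/s

2. This momentum uncertainty corresponds to kinetic energy:
   KE ≈ (Δp)²/(2m) = (1.127e-23)²/(2 × 1.673e-27 kg)
   KE = 3.795e-20 J = 236.844 meV

Tighter localization requires more energy.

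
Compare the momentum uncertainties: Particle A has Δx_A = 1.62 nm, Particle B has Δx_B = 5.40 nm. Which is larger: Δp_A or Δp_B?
Particle A has the larger minimum momentum uncertainty, by a factor of 3.33.

For each particle, the minimum momentum uncertainty is Δp_min = ℏ/(2Δx):

Particle A: Δp_A = ℏ/(2×1.620e-09 m) = 3.255e-26 kg·m/s
Particle B: Δp_B = ℏ/(2×5.400e-09 m) = 9.765e-27 kg·m/s

Ratio: Δp_A/Δp_B = 3.33

Since Δp_min ∝ 1/Δx, the particle with smaller position uncertainty (A) has larger momentum uncertainty.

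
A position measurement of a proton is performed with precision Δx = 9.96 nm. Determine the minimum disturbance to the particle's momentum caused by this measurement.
5.294 × 10^-27 kg·m/s

The uncertainty principle implies that measuring position disturbs momentum:
ΔxΔp ≥ ℏ/2

When we measure position with precision Δx, we necessarily introduce a momentum uncertainty:
Δp ≥ ℏ/(2Δx)
Δp_min = (1.055e-34 J·s) / (2 × 9.960e-09 m)
Δp_min = 5.294e-27 kg·m/s

The more precisely we measure position, the greater the momentum disturbance.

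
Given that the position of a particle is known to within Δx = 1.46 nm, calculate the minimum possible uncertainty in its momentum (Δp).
3.612 × 10^-26 kg·m/s

Using the Heisenberg uncertainty principle:
ΔxΔp ≥ ℏ/2

The minimum uncertainty in momentum is:
Δp_min = ℏ/(2Δx)
Δp_min = (1.055e-34 J·s) / (2 × 1.460e-09 m)
Δp_min = 3.612e-26 kg·m/s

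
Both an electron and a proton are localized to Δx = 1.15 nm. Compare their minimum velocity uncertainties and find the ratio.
The electron has the larger minimum velocity uncertainty, by a ratio of 1836.2.

For both particles, Δp_min = ℏ/(2Δx) = 4.585e-26 kg·m/s (same for both).

The velocity uncertainty is Δv = Δp/m:
- electron: Δv = 4.585e-26 / 9.109e-31 = 5.033e+04 m/s = 50.334 km/s
- proton: Δv = 4.585e-26 / 1.673e-27 = 2.741e+01 m/s = 27.413 m/s

Ratio: 5.033e+04 / 2.741e+01 = 1836.2

The lighter particle has larger velocity uncertainty because Δv ∝ 1/m.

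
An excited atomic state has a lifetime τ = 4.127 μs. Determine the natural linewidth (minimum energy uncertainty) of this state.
79.745 peV

Using the energy-time uncertainty principle:
ΔEΔt ≥ ℏ/2

The lifetime τ represents the time uncertainty Δt.
The natural linewidth (minimum energy uncertainty) is:

ΔE = ℏ/(2τ)
ΔE = (1.055e-34 J·s) / (2 × 4.127e-06 s)
ΔE = 1.278e-29 J = 79.745 peV

This natural linewidth limits the precision of spectroscopic measurements.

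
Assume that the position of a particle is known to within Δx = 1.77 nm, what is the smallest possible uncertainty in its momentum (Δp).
2.979 × 10^-26 kg·m/s

Using the Heisenberg uncertainty principle:
ΔxΔp ≥ ℏ/2

The minimum uncertainty in momentum is:
Δp_min = ℏ/(2Δx)
Δp_min = (1.055e-34 J·s) / (2 × 1.770e-09 m)
Δp_min = 2.979e-26 kg·m/s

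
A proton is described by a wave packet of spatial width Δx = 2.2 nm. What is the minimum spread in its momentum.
2.397 × 10^-26 kg·m/s

For a wave packet, the spatial width Δx and momentum spread Δp are related by the uncertainty principle:
ΔxΔp ≥ ℏ/2

The minimum momentum spread is:
Δp_min = ℏ/(2Δx)
Δp_min = (1.055e-34 J·s) / (2 × 2.200e-09 m)
Δp_min = 2.397e-26 kg·m/s

A wave packet cannot have both a well-defined position and well-defined momentum.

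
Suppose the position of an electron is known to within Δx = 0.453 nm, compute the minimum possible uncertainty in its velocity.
127.779 km/s

Using the Heisenberg uncertainty principle and Δp = mΔv:
ΔxΔp ≥ ℏ/2
Δx(mΔv) ≥ ℏ/2

The minimum uncertainty in velocity is:
Δv_min = ℏ/(2mΔx)
Δv_min = (1.055e-34 J·s) / (2 × 9.109e-31 kg × 4.530e-10 m)
Δv_min = 1.278e+05 m/s = 127.779 km/s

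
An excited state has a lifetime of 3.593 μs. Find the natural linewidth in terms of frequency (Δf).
22.148 kHz

Using the energy-time uncertainty principle and E = hf:
ΔEΔt ≥ ℏ/2
hΔf·Δt ≥ ℏ/2

The minimum frequency uncertainty is:
Δf = ℏ/(2hτ) = 1/(4πτ)
Δf = 1/(4π × 3.593e-06 s)
Δf = 2.215e+04 Hz = 22.148 kHz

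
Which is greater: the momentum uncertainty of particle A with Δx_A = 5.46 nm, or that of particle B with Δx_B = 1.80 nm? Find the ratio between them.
Particle B has the larger minimum momentum uncertainty, by a factor of 3.03.

For each particle, the minimum momentum uncertainty is Δp_min = ℏ/(2Δx):

Particle A: Δp_A = ℏ/(2×5.460e-09 m) = 9.657e-27 kg·m/s
Particle B: Δp_B = ℏ/(2×1.800e-09 m) = 2.929e-26 kg·m/s

Ratio: Δp_B/Δp_A = 3.03

Since Δp_min ∝ 1/Δx, the particle with smaller position uncertainty (B) has larger momentum uncertainty.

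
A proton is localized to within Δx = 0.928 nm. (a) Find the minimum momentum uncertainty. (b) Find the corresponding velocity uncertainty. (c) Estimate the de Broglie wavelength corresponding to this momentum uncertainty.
(a) Δp_min = 5.682 × 10^-26 kg·m/s
(b) Δv_min = 33.970 m/s
(c) λ_dB = 11.662 nm

Step-by-step:

(a) From the uncertainty principle:
Δp_min = ℏ/(2Δx) = (1.055e-34 J·s)/(2 × 9.280e-10 m) = 5.682e-26 kg·m/s

(b) The velocity uncertainty:
Δv = Δp/m = (5.682e-26 kg·m/s)/(1.673e-27 kg) = 3.397e+01 m/s = 33.970 m/s

(c) The de Broglie wavelength for this momentum:
λ = h/p = (6.626e-34 J·s)/(5.682e-26 kg·m/s) = 1.166e-08 m = 11.662 nm

Note: The de Broglie wavelength is comparable to the localization size, as expected from wave-particle duality.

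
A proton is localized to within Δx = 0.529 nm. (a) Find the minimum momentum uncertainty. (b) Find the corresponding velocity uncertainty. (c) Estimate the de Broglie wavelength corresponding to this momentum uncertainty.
(a) Δp_min = 9.968 × 10^-26 kg·m/s
(b) Δv_min = 59.593 m/s
(c) λ_dB = 6.648 nm

Step-by-step:

(a) From the uncertainty principle:
Δp_min = ℏ/(2Δx) = (1.055e-34 J·s)/(2 × 5.290e-10 m) = 9.968e-26 kg·m/s

(b) The velocity uncertainty:
Δv = Δp/m = (9.968e-26 kg·m/s)/(1.673e-27 kg) = 5.959e+01 m/s = 59.593 m/s

(c) The de Broglie wavelength for this momentum:
λ = h/p = (6.626e-34 J·s)/(9.968e-26 kg·m/s) = 6.648e-09 m = 6.648 nm

Note: The de Broglie wavelength is comparable to the localization size, as expected from wave-particle duality.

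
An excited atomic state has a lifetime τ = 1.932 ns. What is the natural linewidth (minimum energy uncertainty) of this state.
170.345 neV

Using the energy-time uncertainty principle:
ΔEΔt ≥ ℏ/2

The lifetime τ represents the time uncertainty Δt.
The natural linewidth (minimum energy uncertainty) is:

ΔE = ℏ/(2τ)
ΔE = (1.055e-34 J·s) / (2 × 1.932e-09 s)
ΔE = 2.729e-26 J = 170.345 neV

This natural linewidth limits the precision of spectroscopic measurements.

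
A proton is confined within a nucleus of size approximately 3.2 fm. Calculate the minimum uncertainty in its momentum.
1.648 × 10^-20 kg·m/s

Using the Heisenberg uncertainty principle:
ΔxΔp ≥ ℏ/2

With Δx ≈ L = 3.200e-15 m (the confinement size):
Δp_min = ℏ/(2Δx)
Δp_min = (1.055e-34 J·s) / (2 × 3.200e-15 m)
Δp_min = 1.648e-20 kg·m/s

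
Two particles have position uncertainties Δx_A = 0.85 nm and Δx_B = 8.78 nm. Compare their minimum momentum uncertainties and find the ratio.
Particle A has the larger minimum momentum uncertainty, by a factor of 10.33.

For each particle, the minimum momentum uncertainty is Δp_min = ℏ/(2Δx):

Particle A: Δp_A = ℏ/(2×8.500e-10 m) = 6.203e-26 kg·m/s
Particle B: Δp_B = ℏ/(2×8.780e-09 m) = 6.006e-27 kg·m/s

Ratio: Δp_A/Δp_B = 10.33

Since Δp_min ∝ 1/Δx, the particle with smaller position uncertainty (A) has larger momentum uncertainty.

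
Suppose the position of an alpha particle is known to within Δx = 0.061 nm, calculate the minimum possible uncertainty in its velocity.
130.090 m/s

Using the Heisenberg uncertainty principle and Δp = mΔv:
ΔxΔp ≥ ℏ/2
Δx(mΔv) ≥ ℏ/2

The minimum uncertainty in velocity is:
Δv_min = ℏ/(2mΔx)
Δv_min = (1.055e-34 J·s) / (2 × 6.645e-27 kg × 6.100e-11 m)
Δv_min = 1.301e+02 m/s = 130.090 m/s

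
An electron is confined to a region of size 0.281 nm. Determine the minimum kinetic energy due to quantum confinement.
120.629 meV

Using the uncertainty principle:

1. Position uncertainty: Δx ≈ 2.810e-10 m
2. Minimum momentum uncertainty: Δp = ℏ/(2Δx) = 1.876e-25 kg·m/s
3. Minimum kinetic energy:
   KE = (Δp)²/(2m) = (1.876e-25)²/(2 × 9.109e-31 kg)
   KE = 1.933e-20 J = 120.629 meV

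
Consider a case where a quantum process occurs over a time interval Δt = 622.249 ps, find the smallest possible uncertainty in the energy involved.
528.898 neV

Using the energy-time uncertainty principle:
ΔEΔt ≥ ℏ/2

The minimum uncertainty in energy is:
ΔE_min = ℏ/(2Δt)
ΔE_min = (1.055e-34 J·s) / (2 × 6.222e-10 s)
ΔE_min = 8.474e-26 J = 528.898 neV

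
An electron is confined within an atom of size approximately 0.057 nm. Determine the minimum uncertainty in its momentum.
9.251 × 10^-25 kg·m/s

Using the Heisenberg uncertainty principle:
ΔxΔp ≥ ℏ/2

With Δx ≈ L = 5.700e-11 m (the confinement size):
Δp_min = ℏ/(2Δx)
Δp_min = (1.055e-34 J·s) / (2 × 5.700e-11 m)
Δp_min = 9.251e-25 kg·m/s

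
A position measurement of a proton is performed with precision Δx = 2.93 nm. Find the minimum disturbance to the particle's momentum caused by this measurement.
1.800 × 10^-26 kg·m/s

The uncertainty principle implies that measuring position disturbs momentum:
ΔxΔp ≥ ℏ/2

When we measure position with precision Δx, we necessarily introduce a momentum uncertainty:
Δp ≥ ℏ/(2Δx)
Δp_min = (1.055e-34 J·s) / (2 × 2.930e-09 m)
Δp_min = 1.800e-26 kg·m/s

The more precisely we measure position, the greater the momentum disturbance.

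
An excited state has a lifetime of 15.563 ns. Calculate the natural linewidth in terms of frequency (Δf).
5.113 MHz

Using the energy-time uncertainty principle and E = hf:
ΔEΔt ≥ ℏ/2
hΔf·Δt ≥ ℏ/2

The minimum frequency uncertainty is:
Δf = ℏ/(2hτ) = 1/(4πτ)
Δf = 1/(4π × 1.556e-08 s)
Δf = 5.113e+06 Hz = 5.113 MHz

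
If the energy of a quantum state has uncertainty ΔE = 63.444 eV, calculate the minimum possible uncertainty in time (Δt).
5.187 as

Using the energy-time uncertainty principle:
ΔEΔt ≥ ℏ/2

The minimum uncertainty in time is:
Δt_min = ℏ/(2ΔE)
Δt_min = (1.055e-34 J·s) / (2 × 1.016e-17 J)
Δt_min = 5.187e-18 s = 5.187 as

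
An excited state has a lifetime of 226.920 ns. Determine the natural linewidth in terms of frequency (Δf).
350.685 kHz

Using the energy-time uncertainty principle and E = hf:
ΔEΔt ≥ ℏ/2
hΔf·Δt ≥ ℏ/2

The minimum frequency uncertainty is:
Δf = ℏ/(2hτ) = 1/(4πτ)
Δf = 1/(4π × 2.269e-07 s)
Δf = 3.507e+05 Hz = 350.685 kHz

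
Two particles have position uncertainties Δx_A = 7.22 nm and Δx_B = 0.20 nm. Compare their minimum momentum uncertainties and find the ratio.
Particle B has the larger minimum momentum uncertainty, by a factor of 36.10.

For each particle, the minimum momentum uncertainty is Δp_min = ℏ/(2Δx):

Particle A: Δp_A = ℏ/(2×7.220e-09 m) = 7.303e-27 kg·m/s
Particle B: Δp_B = ℏ/(2×2.000e-10 m) = 2.636e-25 kg·m/s

Ratio: Δp_B/Δp_A = 36.10

Since Δp_min ∝ 1/Δx, the particle with smaller position uncertainty (B) has larger momentum uncertainty.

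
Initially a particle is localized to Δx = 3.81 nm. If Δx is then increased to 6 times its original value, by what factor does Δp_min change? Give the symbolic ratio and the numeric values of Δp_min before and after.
Original Δp_min = 1.384 × 10^-26 kg·m/s; new Δp'_min = 2.307 × 10^-27 kg·m/s; ratio Δp'_min/Δp_min = 1/6.

From the uncertainty principle ΔxΔp ≥ ℏ/2, the minimum momentum uncertainty is Δp_min = ℏ/(2Δx).

Original (Δx = 3.81 nm = 3.810e-09 m):
Δp_min = (1.055e-34 J·s)/(2 × 3.810e-09 m) = 1.384e-26 kg·m/s

When Δx → 6Δx:
Δp'_min = ℏ/(2 × 6Δx) = (1/6) × ℏ/(2Δx) = (1/6) × Δp_min
Δp'_min = 1/6 × 1.384e-26 kg·m/s = 2.307e-27 kg·m/s

Since Δp_min ∝ 1/Δx, when Δx is increased to 6 times its original value, Δp_min decreases to 1/6 of its original value.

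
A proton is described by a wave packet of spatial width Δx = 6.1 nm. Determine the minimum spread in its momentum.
8.644 × 10^-27 kg·m/s

For a wave packet, the spatial width Δx and momentum spread Δp are related by the uncertainty principle:
ΔxΔp ≥ ℏ/2

The minimum momentum spread is:
Δp_min = ℏ/(2Δx)
Δp_min = (1.055e-34 J·s) / (2 × 6.100e-09 m)
Δp_min = 8.644e-27 kg·m/s

A wave packet cannot have both a well-defined position and well-defined momentum.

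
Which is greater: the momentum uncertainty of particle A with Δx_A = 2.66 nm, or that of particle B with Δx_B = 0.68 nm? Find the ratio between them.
Particle B has the larger minimum momentum uncertainty, by a factor of 3.91.

For each particle, the minimum momentum uncertainty is Δp_min = ℏ/(2Δx):

Particle A: Δp_A = ℏ/(2×2.660e-09 m) = 1.982e-26 kg·m/s
Particle B: Δp_B = ℏ/(2×6.800e-10 m) = 7.754e-26 kg·m/s

Ratio: Δp_B/Δp_A = 3.91

Since Δp_min ∝ 1/Δx, the particle with smaller position uncertainty (B) has larger momentum uncertainty.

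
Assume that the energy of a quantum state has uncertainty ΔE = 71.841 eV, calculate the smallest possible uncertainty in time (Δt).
4.581 as

Using the energy-time uncertainty principle:
ΔEΔt ≥ ℏ/2

The minimum uncertainty in time is:
Δt_min = ℏ/(2ΔE)
Δt_min = (1.055e-34 J·s) / (2 × 1.151e-17 J)
Δt_min = 4.581e-18 s = 4.581 as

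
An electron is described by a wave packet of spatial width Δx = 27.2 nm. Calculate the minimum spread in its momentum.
1.939 × 10^-27 kg·m/s

For a wave packet, the spatial width Δx and momentum spread Δp are related by the uncertainty principle:
ΔxΔp ≥ ℏ/2

The minimum momentum spread is:
Δp_min = ℏ/(2Δx)
Δp_min = (1.055e-34 J·s) / (2 × 2.720e-08 m)
Δp_min = 1.939e-27 kg·m/s

A wave packet cannot have both a well-defined position and well-defined momentum.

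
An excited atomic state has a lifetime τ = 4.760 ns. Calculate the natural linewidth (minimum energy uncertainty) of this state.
69.140 neV

Using the energy-time uncertainty principle:
ΔEΔt ≥ ℏ/2

The lifetime τ represents the time uncertainty Δt.
The natural linewidth (minimum energy uncertainty) is:

ΔE = ℏ/(2τ)
ΔE = (1.055e-34 J·s) / (2 × 4.760e-09 s)
ΔE = 1.108e-26 J = 69.140 neV

This natural linewidth limits the precision of spectroscopic measurements.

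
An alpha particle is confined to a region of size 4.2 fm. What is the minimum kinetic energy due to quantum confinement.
74.025 keV

Using the uncertainty principle:

1. Position uncertainty: Δx ≈ 4.200e-15 m
2. Minimum momentum uncertainty: Δp = ℏ/(2Δx) = 1.255e-20 kg·m/s
3. Minimum kinetic energy:
   KE = (Δp)²/(2m) = (1.255e-20)²/(2 × 6.645e-27 kg)
   KE = 1.186e-14 J = 74.025 keV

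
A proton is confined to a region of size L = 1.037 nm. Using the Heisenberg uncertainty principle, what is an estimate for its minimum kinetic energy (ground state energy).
4.824 μeV

Using the uncertainty principle to estimate ground state energy:

1. The position uncertainty is approximately the confinement size:
   Δx ≈ L = 1.037e-09 m

2. From ΔxΔp ≥ ℏ/2, the minimum momentum uncertainty is:
   Δp ≈ ℏ/(2L) = 5.085e-26 kg·m/s

3. The kinetic energy is approximately:
   KE ≈ (Δp)²/(2m) = (5.085e-26)²/(2 × 1.673e-27 kg)
   KE ≈ 7.729e-25 J = 4.824 μeV

This is an order-of-magnitude estimate of the ground state energy.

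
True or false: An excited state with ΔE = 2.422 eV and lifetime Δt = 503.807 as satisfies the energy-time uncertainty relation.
Yes, it satisfies the uncertainty relation.

Calculate the product ΔEΔt:
ΔE = 2.422 eV = 3.880e-19 J
ΔEΔt = (3.880e-19 J) × (5.038e-16 s)
ΔEΔt = 1.955e-34 J·s

Compare to the minimum allowed value ℏ/2:
ℏ/2 = 5.273e-35 J·s

Since ΔEΔt = 1.955e-34 J·s ≥ 5.273e-35 J·s = ℏ/2,
this satisfies the uncertainty relation.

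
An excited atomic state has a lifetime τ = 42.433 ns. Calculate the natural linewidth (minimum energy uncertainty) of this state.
7.756 neV

Using the energy-time uncertainty principle:
ΔEΔt ≥ ℏ/2

The lifetime τ represents the time uncertainty Δt.
The natural linewidth (minimum energy uncertainty) is:

ΔE = ℏ/(2τ)
ΔE = (1.055e-34 J·s) / (2 × 4.243e-08 s)
ΔE = 1.243e-27 J = 7.756 neV

This natural linewidth limits the precision of spectroscopic measurements.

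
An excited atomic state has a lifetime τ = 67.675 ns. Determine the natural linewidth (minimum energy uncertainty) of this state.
4.863 neV

Using the energy-time uncertainty principle:
ΔEΔt ≥ ℏ/2

The lifetime τ represents the time uncertainty Δt.
The natural linewidth (minimum energy uncertainty) is:

ΔE = ℏ/(2τ)
ΔE = (1.055e-34 J·s) / (2 × 6.768e-08 s)
ΔE = 7.791e-28 J = 4.863 neV

This natural linewidth limits the precision of spectroscopic measurements.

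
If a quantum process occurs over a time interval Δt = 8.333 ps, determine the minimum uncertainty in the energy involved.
39.494 μeV

Using the energy-time uncertainty principle:
ΔEΔt ≥ ℏ/2

The minimum uncertainty in energy is:
ΔE_min = ℏ/(2Δt)
ΔE_min = (1.055e-34 J·s) / (2 × 8.333e-12 s)
ΔE_min = 6.328e-24 J = 39.494 μeV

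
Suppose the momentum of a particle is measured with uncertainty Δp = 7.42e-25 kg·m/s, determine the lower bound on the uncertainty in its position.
71.063 pm

Using the Heisenberg uncertainty principle:
ΔxΔp ≥ ℏ/2

The minimum uncertainty in position is:
Δx_min = ℏ/(2Δp)
Δx_min = (1.055e-34 J·s) / (2 × 7.420e-25 kg·m/s)
Δx_min = 7.106e-11 m = 71.063 pm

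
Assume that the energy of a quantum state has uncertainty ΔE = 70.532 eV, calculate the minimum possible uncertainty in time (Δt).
4.666 as

Using the energy-time uncertainty principle:
ΔEΔt ≥ ℏ/2

The minimum uncertainty in time is:
Δt_min = ℏ/(2ΔE)
Δt_min = (1.055e-34 J·s) / (2 × 1.130e-17 J)
Δt_min = 4.666e-18 s = 4.666 as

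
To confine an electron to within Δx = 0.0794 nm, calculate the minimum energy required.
1.511 eV

Localizing a particle requires giving it sufficient momentum uncertainty:

1. From uncertainty principle: Δp ≥ ℏ/(2Δx)
   Δp_min = (1.055e-34 J·s) / (2 × 7.940e-11 m)
   Δp_min = 6.641e-25 kg·m/s

2. This momentum uncertainty corresponds to kinetic energy:
   KE ≈ (Δp)²/(2m) = (6.641e-25)²/(2 × 9.109e-31 kg)
   KE = 2.421e-19 J = 1.511 eV

Tighter localization requires more energy.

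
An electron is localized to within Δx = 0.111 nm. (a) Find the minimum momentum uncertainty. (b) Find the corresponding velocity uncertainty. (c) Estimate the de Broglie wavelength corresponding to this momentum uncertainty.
(a) Δp_min = 4.750 × 10^-25 kg·m/s
(b) Δv_min = 521.476 km/s
(c) λ_dB = 1.395 nm

Step-by-step:

(a) From the uncertainty principle:
Δp_min = ℏ/(2Δx) = (1.055e-34 J·s)/(2 × 1.110e-10 m) = 4.750e-25 kg·m/s

(b) The velocity uncertainty:
Δv = Δp/m = (4.750e-25 kg·m/s)/(9.109e-31 kg) = 5.215e+05 m/s = 521.476 km/s

(c) The de Broglie wavelength for this momentum:
λ = h/p = (6.626e-34 J·s)/(4.750e-25 kg·m/s) = 1.395e-09 m = 1.395 nm

Note: The de Broglie wavelength is comparable to the localization size, as expected from wave-particle duality.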